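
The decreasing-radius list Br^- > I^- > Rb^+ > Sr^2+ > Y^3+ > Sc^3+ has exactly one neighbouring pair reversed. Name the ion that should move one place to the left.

I^-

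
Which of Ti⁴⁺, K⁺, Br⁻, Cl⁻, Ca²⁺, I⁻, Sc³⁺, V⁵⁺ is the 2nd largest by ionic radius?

Br⁻

Electron counts and nuclear charges: V⁵⁺ has 18 e⁻ (Z=23), Ti⁴⁺ has 18 e⁻ (Z=22), Sc³⁺ has 18 e⁻ (Z=21), Ca²⁺ has 18 e⁻ (Z=20), K⁺ has 18 e⁻ (Z=19), Cl⁻ has 18 e⁻ (Z=17), Br⁻ has 36 e⁻ (Z=35), I⁻ has 54 e⁻ (Z=53). V⁵⁺ < Ti⁴⁺ (both 18 e⁻, Z=23>22); Ti⁴⁺ < Sc³⁺ (isoelectronic, higher Z=22 is smaller); Sc³⁺ < Ca²⁺ (both 18 e⁻, Z=21>20); Ca²⁺ < K⁺ (isoelectronic, higher Z=20 is smaller); K⁺ < Cl⁻ (isoelectronic, higher Z=19 is smaller); Cl⁻ < Br⁻ (same group, 1 shell fewer); Br⁻ < I⁻ (same group, 1 shell fewer).
That gives V⁵⁺ < Ti⁴⁺ < Sc³⁺ < Ca²⁺ < K⁺ < Cl⁻ < Br⁻ < I⁻. From the largest end, number 2 is Br⁻.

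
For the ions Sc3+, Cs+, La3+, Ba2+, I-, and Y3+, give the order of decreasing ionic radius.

I- > Cs+ > Ba2+ > La3+ > Y3+ > Sc3+

Electron counts and nuclear charges: Sc3+: 18 e⁻, Z=21, Y3+: 36 e⁻, Z=39, La3+: 54 e⁻, Z=57, Ba2+: 54 e⁻, Z=56, Cs+: 54 e⁻, Z=55, I-: 54 e⁻, Z=53. Sc3+ < Y3+ (same group, period 4 vs 5); Y3+ < La3+ (same group, 1 shell fewer); La3+ < Ba2+ (both 54 e⁻, Z=57>56); Ba2+ < Cs+ (both 54 e⁻, Z=56>55); Cs+ < I- (isoelectronic, higher Z=55 is smaller).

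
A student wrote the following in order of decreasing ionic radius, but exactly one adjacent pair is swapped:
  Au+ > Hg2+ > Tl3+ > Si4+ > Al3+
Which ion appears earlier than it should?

Si4+

Check each adjacent pair. Si4+ and Al3+ are reversed: Si4+ and Al3+ share 10 electrons; the higher nuclear charge on Si (Z=14) contracts it more, so Si4+ < Al3+. No other neighbouring pair contradicts the periodic trends, so Si4+ is the ion listed too early.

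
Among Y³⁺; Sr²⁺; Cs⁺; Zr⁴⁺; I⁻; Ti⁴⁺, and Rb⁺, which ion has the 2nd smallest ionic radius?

Tabulating Z and e⁻: Ti⁴⁺ (Z=22, 18 e⁻), Zr⁴⁺ (Z=40, 36 e⁻), Y³⁺ (Z=39, 36 e⁻), Sr²⁺ (Z=38, 36 e⁻), Rb⁺ (Z=37, 36 e⁻), Cs⁺ (Z=55, 54 e⁻), I⁻ (Z=53, 54 e⁻). Ti⁴⁺ < Zr⁴⁺ (same group, 1 shell fewer); Zr⁴⁺ < Y³⁺ (both 36 e⁻, Z=40>39); Y³⁺ < Sr²⁺ (both 36 e⁻, Z=39>38); Sr²⁺ < Rb⁺ (isoelectronic, higher Z=38 is smaller); Rb⁺ < Cs⁺ (same group, 1 shell fewer); Cs⁺ < I⁻ (isoelectronic, higher Z=55 is smaller).
So the order is Ti⁴⁺ < Zr⁴⁺ < Y³⁺ < Sr²⁺ < Rb⁺ < Cs⁺ < I⁻; the 2nd-smallest ion is Zr⁴⁺.

Zr⁴⁺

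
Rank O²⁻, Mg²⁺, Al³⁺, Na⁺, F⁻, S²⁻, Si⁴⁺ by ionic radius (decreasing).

S²⁻ > O²⁻ > F⁻ > Na⁺ > Mg²⁺ > Al³⁺ > Si⁴⁺

Electron counts and nuclear charges: Si⁴⁺ has 10 e⁻ (Z=14), Al³⁺ has 10 e⁻ (Z=13), Mg²⁺ has 10 e⁻ (Z=12), Na⁺ has 10 e⁻ (Z=11), F⁻ has 10 e⁻ (Z=9), O²⁻ has 10 e⁻ (Z=8), S²⁻ has 18 e⁻ (Z=16). Si⁴⁺ < Al³⁺ (both 10 e⁻, Z=14>13); Al³⁺ < Mg²⁺ (isoelectronic, higher Z=13 is smaller); Mg²⁺ < Na⁺ (both 10 e⁻, Z=12>11); Na⁺ < F⁻ (both 10 e⁻, Z=11>9); F⁻ < O²⁻ (both 10 e⁻, Z=9>8); O²⁻ < S²⁻ (same group, period 2 vs 3).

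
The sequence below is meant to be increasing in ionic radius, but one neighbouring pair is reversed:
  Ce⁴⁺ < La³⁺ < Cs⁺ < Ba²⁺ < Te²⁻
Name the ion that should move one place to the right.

Cs⁺

The pair Cs⁺, Ba²⁺ is the wrong way round — they are isoelectronic (54 e⁻) and Ba has more protons than Cs (56 vs 55), making Ba²⁺ smaller. All other adjacent pairs agree with periodic trends, so Cs⁺ is the misplaced ion.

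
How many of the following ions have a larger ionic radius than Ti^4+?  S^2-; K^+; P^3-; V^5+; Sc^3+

4

All of these have 18 electrons (isoelectronic). With the same electron cloud, the ion with the most protons pulls it in tightest. Nuclear charges: V^5+ (Z=23), Ti^4+ (Z=22), Sc^3+ (Z=21), K^+ (Z=19), S^2- (Z=16), P^3- (Z=15). Highest Z is smallest.
Relative to Ti^4+, the ions that are larger are Sc^3+, K^+, S^2-, P^3-. Count: 4.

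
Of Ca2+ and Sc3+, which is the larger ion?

All of these have 18 electrons (isoelectronic). With the same electron cloud, the ion with the most protons pulls it in tightest. Nuclear charges: Sc3+ (Z=21), Ca2+ (Z=20). Highest Z is smallest.

Ca2+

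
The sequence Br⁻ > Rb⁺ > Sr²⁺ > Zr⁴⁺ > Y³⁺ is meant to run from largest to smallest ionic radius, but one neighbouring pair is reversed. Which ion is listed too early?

Check each adjacent pair. Zr⁴⁺ and Y³⁺ are reversed: both have 36 electrons but Z(Zr)=40 > Z(Y)=39, so Zr⁴⁺ should be the smaller of the two. No other neighbouring pair contradicts the periodic trends, so Zr⁴⁺ is the ion listed too early.

Zr⁴⁺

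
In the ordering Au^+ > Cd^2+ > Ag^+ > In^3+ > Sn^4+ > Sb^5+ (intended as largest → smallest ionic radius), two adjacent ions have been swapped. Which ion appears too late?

Ag^+

Scanning neighbour by neighbour, only Cd^2+/Ag^+ violates a trend: both have 46 electrons but Z(Cd)=48 > Z(Ag)=47, so Cd^2+ should be the smaller of the two. That makes Ag^+ the one sitting a position late relative to where it belongs.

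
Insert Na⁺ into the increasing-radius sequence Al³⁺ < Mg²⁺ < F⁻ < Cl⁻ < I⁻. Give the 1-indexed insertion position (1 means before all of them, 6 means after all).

3

Work out protons and electrons: Al³⁺ (Z=13, 10 e⁻), Mg²⁺ (Z=12, 10 e⁻), Na⁺ (Z=11, 10 e⁻), F⁻ (Z=9, 10 e⁻), Cl⁻ (Z=17, 18 e⁻), I⁻ (Z=53, 54 e⁻). Al³⁺ < Mg²⁺ (both 10 e⁻, Z=13>12); Mg²⁺ < Na⁺ (both 10 e⁻, Z=12>11); Na⁺ < F⁻ (both 10 e⁻, Z=11>9); F⁻ < Cl⁻ (same group, period 2 vs 3); Cl⁻ < I⁻ (same group, period 3 vs 5).
Merged order: Al³⁺ < Mg²⁺ < Na⁺ < F⁻ < Cl⁻ < I⁻ — Na⁺ is number 3.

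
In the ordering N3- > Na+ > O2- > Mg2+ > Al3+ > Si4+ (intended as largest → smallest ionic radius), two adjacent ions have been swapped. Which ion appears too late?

Compare adjacent ions: both have 10 electrons but Z(Na)=11 > Z(O)=8, so Na+ should be the smaller of the two — yet in this decreasing list Na+ sits before O2-. Nothing else is reversed, so O2- should move one place to the left.

O2-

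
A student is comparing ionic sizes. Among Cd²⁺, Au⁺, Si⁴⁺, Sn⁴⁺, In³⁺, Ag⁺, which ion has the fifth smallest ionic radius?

Work out protons and electrons: Si⁴⁺ (Z=14, 10 e⁻), Sn⁴⁺ (Z=50, 46 e⁻), In³⁺ (Z=49, 46 e⁻), Cd²⁺ (Z=48, 46 e⁻), Ag⁺ (Z=47, 46 e⁻), Au⁺ (Z=79, 78 e⁻). Si⁴⁺ < Sn⁴⁺ (same group, period 3 vs 5); Sn⁴⁺ < In³⁺ (isoelectronic, higher Z=50 is smaller); In³⁺ < Cd²⁺ (isoelectronic, higher Z=49 is smaller); Cd²⁺ < Ag⁺ (both 46 e⁻, Z=48>47); Ag⁺ < Au⁺ (same group, 1 shell fewer).
So the order is Si⁴⁺ < Sn⁴⁺ < In³⁺ < Cd²⁺ < Ag⁺ < Au⁺; the 5th-smallest ion is Ag⁺.

Ag⁺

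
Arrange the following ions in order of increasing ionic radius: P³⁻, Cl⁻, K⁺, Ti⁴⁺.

Ti⁴⁺ < K⁺ < Cl⁻ < P³⁻

These species are isoelectronic with 18 electrons. The only difference is the number of protons: Ti⁴⁺ (Z=22), K⁺ (Z=19), Cl⁻ (Z=17), P³⁻ (Z=15). The strongest nuclear pull (Ti⁴⁺) gives the smallest ion.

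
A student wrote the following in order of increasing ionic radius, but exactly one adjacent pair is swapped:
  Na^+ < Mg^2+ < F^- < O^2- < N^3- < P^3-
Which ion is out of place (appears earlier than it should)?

Check each adjacent pair. Na^+ and Mg^2+ are reversed: Mg^2+ and Na^+ share 10 electrons; the higher nuclear charge on Mg (Z=12) contracts it more, so Mg^2+ < Na^+. No other neighbouring pair contradicts the periodic trends, so Na^+ is the ion listed too early.

Na^+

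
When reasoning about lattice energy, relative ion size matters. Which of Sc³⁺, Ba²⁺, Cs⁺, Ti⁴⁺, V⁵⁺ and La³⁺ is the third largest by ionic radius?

La³⁺

Tabulating Z and e⁻: V⁵⁺ (Z=23, 18 e⁻), Ti⁴⁺ (Z=22, 18 e⁻), Sc³⁺ (Z=21, 18 e⁻), La³⁺ (Z=57, 54 e⁻), Ba²⁺ (Z=56, 54 e⁻), Cs⁺ (Z=55, 54 e⁻). V⁵⁺ < Ti⁴⁺ (both 18 e⁻, Z=23>22); Ti⁴⁺ < Sc³⁺ (isoelectronic, higher Z=22 is smaller); Sc³⁺ < La³⁺ (same group, period 4 vs 6); La³⁺ < Ba²⁺ (isoelectronic, higher Z=57 is smaller); Ba²⁺ < Cs⁺ (both 54 e⁻, Z=56>55).
Ordering: V⁵⁺ < Ti⁴⁺ < Sc³⁺ < La³⁺ < Ba²⁺ < Cs⁺. The third largest is La³⁺.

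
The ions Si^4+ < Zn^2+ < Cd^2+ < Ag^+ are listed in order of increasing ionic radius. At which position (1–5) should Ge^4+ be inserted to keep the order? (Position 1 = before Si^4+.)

Work out protons and electrons: Si^4+ (Z=14, 10 e⁻), Ge^4+ (Z=32, 28 e⁻), Zn^2+ (Z=30, 28 e⁻), Cd^2+ (Z=48, 46 e⁻), Ag^+ (Z=47, 46 e⁻). Si^4+ < Ge^4+ (same group, period 3 vs 4); Ge^4+ < Zn^2+ (both 28 e⁻, Z=32>30); Zn^2+ < Cd^2+ (same group, 1 shell fewer); Cd^2+ < Ag^+ (isoelectronic, higher Z=48 is smaller).
The complete sequence is Si^4+ < Ge^4+ < Zn^2+ < Cd^2+ < Ag^+. Ge^4+ sits at position 2.

2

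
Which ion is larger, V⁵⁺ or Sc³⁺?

Isoelectronic series (18 e⁻ each). Size is set by nuclear charge: more protons means a smaller ion. V⁵⁺ (Z=23), Sc³⁺ (Z=21).

Sc³⁺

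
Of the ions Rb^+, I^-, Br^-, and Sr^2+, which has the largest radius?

Work out protons and electrons: Sr^2+ has 36 e⁻ (Z=38), Rb^+ has 36 e⁻ (Z=37), Br^- has 36 e⁻ (Z=35), I^- has 54 e⁻ (Z=53). Sr^2+ < Rb^+ (isoelectronic, higher Z=38 is smaller); Rb^+ < Br^- (isoelectronic, higher Z=37 is smaller); Br^- < I^- (same group, period 4 vs 5).

I^-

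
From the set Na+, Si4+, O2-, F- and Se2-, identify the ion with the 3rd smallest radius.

Work out protons and electrons: Si4+ has 10 e⁻ (Z=14), Na+ has 10 e⁻ (Z=11), F- has 10 e⁻ (Z=9), O2- has 10 e⁻ (Z=8), Se2- has 36 e⁻ (Z=34). Si4+ < Na+ (both 10 e⁻, Z=14>11); Na+ < F- (both 10 e⁻, Z=11>9); F- < O2- (isoelectronic, higher Z=9 is smaller); O2- < Se2- (same group, period 2 vs 4).
Ordering: Si4+ < Na+ < F- < O2- < Se2-. The 3rd smallest is F-.

F-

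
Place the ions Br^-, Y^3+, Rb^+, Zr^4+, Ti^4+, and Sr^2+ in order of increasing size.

Ti^4+ has 18 e⁻ (Z=22), Zr^4+ has 36 e⁻ (Z=40), Y^3+ has 36 e⁻ (Z=39), Sr^2+ has 36 e⁻ (Z=38), Rb^+ has 36 e⁻ (Z=37), Br^- has 36 e⁻ (Z=35). Ti^4+ < Zr^4+ (same group, 1 shell fewer); Zr^4+ < Y^3+ (both 36 e⁻, Z=40>39); Y^3+ < Sr^2+ (isoelectronic, higher Z=39 is smaller); Sr^2+ < Rb^+ (isoelectronic, higher Z=38 is smaller); Rb^+ < Br^- (both 36 e⁻, Z=37>35).

Ti^4+ < Zr^4+ < Y^3+ < Sr^2+ < Rb^+ < Br^-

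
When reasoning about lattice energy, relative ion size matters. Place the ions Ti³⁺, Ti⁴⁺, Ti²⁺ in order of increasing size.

These are all Ti ions. Removing more electrons (higher positive charge) pulls the remaining electrons in closer, so Ti⁴⁺ is smallest and Ti²⁺ is largest.

Ti⁴⁺ < Ti³⁺ < Ti²⁺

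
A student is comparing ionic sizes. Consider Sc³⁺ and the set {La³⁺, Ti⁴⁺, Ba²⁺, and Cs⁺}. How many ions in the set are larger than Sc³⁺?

Work out protons and electrons: Ti⁴⁺ has 18 e⁻ (Z=22), Sc³⁺ has 18 e⁻ (Z=21), La³⁺ has 54 e⁻ (Z=57), Ba²⁺ has 54 e⁻ (Z=56), Cs⁺ has 54 e⁻ (Z=55). Ti⁴⁺ < Sc³⁺ (both 18 e⁻, Z=22>21); Sc³⁺ < La³⁺ (same group, period 4 vs 6); La³⁺ < Ba²⁺ (both 54 e⁻, Z=57>56); Ba²⁺ < Cs⁺ (isoelectronic, higher Z=56 is smaller).
Placing each against Sc³⁺: smaller — Ti⁴⁺; larger — La³⁺, Ba²⁺, Cs⁺. So 3 are larger.

3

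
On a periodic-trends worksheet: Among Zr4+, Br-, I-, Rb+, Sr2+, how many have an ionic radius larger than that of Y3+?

Electron counts and nuclear charges: Zr4+: 36 e⁻, Z=40, Y3+: 36 e⁻, Z=39, Sr2+: 36 e⁻, Z=38, Rb+: 36 e⁻, Z=37, Br-: 36 e⁻, Z=35, I-: 54 e⁻, Z=53. Zr4+ < Y3+ (both 36 e⁻, Z=40>39); Y3+ < Sr2+ (both 36 e⁻, Z=39>38); Sr2+ < Rb+ (both 36 e⁻, Z=38>37); Rb+ < Br- (both 36 e⁻, Z=37>35); Br- < I- (same group, 1 shell fewer).
Ordering all of them (including Y3+) by radius gives Zr4+ < Y3+ < Sr2+ < Rb+ < Br- < I-. Count: 4.

4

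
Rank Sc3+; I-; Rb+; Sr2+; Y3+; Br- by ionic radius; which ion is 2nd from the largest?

Tabulating Z and e⁻: Sc3+ (Z=21, 18 e⁻), Y3+ (Z=39, 36 e⁻), Sr2+ (Z=38, 36 e⁻), Rb+ (Z=37, 36 e⁻), Br- (Z=35, 36 e⁻), I- (Z=53, 54 e⁻). Sc3+ < Y3+ (same group, 1 shell fewer); Y3+ < Sr2+ (both 36 e⁻, Z=39>38); Sr2+ < Rb+ (isoelectronic, higher Z=38 is smaller); Rb+ < Br- (isoelectronic, higher Z=37 is smaller); Br- < I- (same group, period 4 vs 5).
So the order is Sc3+ < Y3+ < Sr2+ < Rb+ < Br- < I-; the 2nd-largest ion is Br-.

Br-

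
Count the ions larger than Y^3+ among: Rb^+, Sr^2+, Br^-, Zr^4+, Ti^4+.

Work out protons and electrons: Ti^4+ has 18 e⁻ (Z=22), Zr^4+ has 36 e⁻ (Z=40), Y^3+ has 36 e⁻ (Z=39), Sr^2+ has 36 e⁻ (Z=38), Rb^+ has 36 e⁻ (Z=37), Br^- has 36 e⁻ (Z=35). Ti^4+ < Zr^4+ (same group, 1 shell fewer); Zr^4+ < Y^3+ (isoelectronic, higher Z=40 is smaller); Y^3+ < Sr^2+ (both 36 e⁻, Z=39>38); Sr^2+ < Rb^+ (isoelectronic, higher Z=38 is smaller); Rb^+ < Br^- (both 36 e⁻, Z=37>35).
Relative to Y^3+, the ions that are larger are Sr^2+, Rb^+, Br^-. Count: 3.

3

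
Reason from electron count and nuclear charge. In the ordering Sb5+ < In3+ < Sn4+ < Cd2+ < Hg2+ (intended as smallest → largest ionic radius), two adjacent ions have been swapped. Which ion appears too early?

In3+

Scanning neighbour by neighbour, only In3+/Sn4+ violates a trend: they are isoelectronic (46 e⁻) and Sn has more protons than In (50 vs 49), making Sn4+ smaller. That makes In3+ the one sitting a position early relative to where it belongs.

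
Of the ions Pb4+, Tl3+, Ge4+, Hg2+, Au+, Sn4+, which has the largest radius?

Ge4+ (Z=32, 28 e⁻), Sn4+ (Z=50, 46 e⁻), Pb4+ (Z=82, 78 e⁻), Tl3+ (Z=81, 78 e⁻), Hg2+ (Z=80, 78 e⁻), Au+ (Z=79, 78 e⁻). Ge4+ < Sn4+ (same group, 1 shell fewer); Sn4+ < Pb4+ (same group, 1 shell fewer); Pb4+ < Tl3+ (isoelectronic, higher Z=82 is smaller); Tl3+ < Hg2+ (isoelectronic, higher Z=81 is smaller); Hg2+ < Au+ (both 78 e⁻, Z=80>79).

Au+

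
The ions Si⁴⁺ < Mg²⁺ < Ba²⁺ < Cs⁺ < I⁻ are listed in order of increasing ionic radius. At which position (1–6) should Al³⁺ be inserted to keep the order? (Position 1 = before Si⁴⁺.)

2

Tabulating Z and e⁻: Si⁴⁺: 10 e⁻, Z=14, Al³⁺: 10 e⁻, Z=13, Mg²⁺: 10 e⁻, Z=12, Ba²⁺: 54 e⁻, Z=56, Cs⁺: 54 e⁻, Z=55, I⁻: 54 e⁻, Z=53. Si⁴⁺ < Al³⁺ (both 10 e⁻, Z=14>13); Al³⁺ < Mg²⁺ (isoelectronic, higher Z=13 is smaller); Mg²⁺ < Ba²⁺ (same group, period 3 vs 6); Ba²⁺ < Cs⁺ (both 54 e⁻, Z=56>55); Cs⁺ < I⁻ (isoelectronic, higher Z=55 is smaller).
With Al³⁺ included the full order is Si⁴⁺ < Al³⁺ < Mg²⁺ < Ba²⁺ < Cs⁺ < I⁻, so it takes position 2.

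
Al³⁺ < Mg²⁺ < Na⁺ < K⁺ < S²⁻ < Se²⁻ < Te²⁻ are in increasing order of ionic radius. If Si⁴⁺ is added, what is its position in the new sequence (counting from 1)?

1

First list Z and electron count for each: Si⁴⁺: 10 e⁻, Z=14, Al³⁺: 10 e⁻, Z=13, Mg²⁺: 10 e⁻, Z=12, Na⁺: 10 e⁻, Z=11, K⁺: 18 e⁻, Z=19, S²⁻: 18 e⁻, Z=16, Se²⁻: 36 e⁻, Z=34, Te²⁻: 54 e⁻, Z=52. Si⁴⁺ < Al³⁺ (both 10 e⁻, Z=14>13); Al³⁺ < Mg²⁺ (isoelectronic, higher Z=13 is smaller); Mg²⁺ < Na⁺ (isoelectronic, higher Z=12 is smaller); Na⁺ < K⁺ (same group, period 3 vs 4); K⁺ < S²⁻ (isoelectronic, higher Z=19 is smaller); S²⁻ < Se²⁻ (same group, 1 shell fewer); Se²⁻ < Te²⁻ (same group, period 4 vs 5).
With Si⁴⁺ included the full order is Si⁴⁺ < Al³⁺ < Mg²⁺ < Na⁺ < K⁺ < S²⁻ < Se²⁻ < Te²⁻, so it takes position 1.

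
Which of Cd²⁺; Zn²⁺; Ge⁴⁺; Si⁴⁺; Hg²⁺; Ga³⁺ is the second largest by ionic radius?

Cd²⁺

Work out protons and electrons: Si⁴⁺ has 10 e⁻ (Z=14), Ge⁴⁺ has 28 e⁻ (Z=32), Ga³⁺ has 28 e⁻ (Z=31), Zn²⁺ has 28 e⁻ (Z=30), Cd²⁺ has 46 e⁻ (Z=48), Hg²⁺ has 78 e⁻ (Z=80). Si⁴⁺ < Ge⁴⁺ (same group, 1 shell fewer); Ge⁴⁺ < Ga³⁺ (isoelectronic, higher Z=32 is smaller); Ga³⁺ < Zn²⁺ (both 28 e⁻, Z=31>30); Zn²⁺ < Cd²⁺ (same group, 1 shell fewer); Cd²⁺ < Hg²⁺ (same group, 1 shell fewer).
So the order is Si⁴⁺ < Ge⁴⁺ < Ga³⁺ < Zn²⁺ < Cd²⁺ < Hg²⁺; the 2nd-largest ion is Cd²⁺.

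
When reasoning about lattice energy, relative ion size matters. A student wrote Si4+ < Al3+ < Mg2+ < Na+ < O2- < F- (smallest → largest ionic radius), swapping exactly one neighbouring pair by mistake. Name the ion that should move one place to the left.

F-

Compare adjacent ions: F- and O2- share 10 electrons; the higher nuclear charge on F (Z=9) contracts it more, so F- < O2- — yet in this increasing list O2- sits before F-. Nothing else is reversed, so F- should move one place to the left.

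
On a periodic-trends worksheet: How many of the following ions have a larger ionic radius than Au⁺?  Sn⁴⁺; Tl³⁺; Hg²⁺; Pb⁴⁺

Sn⁴⁺: 46 e⁻, Z=50, Pb⁴⁺: 78 e⁻, Z=82, Tl³⁺: 78 e⁻, Z=81, Hg²⁺: 78 e⁻, Z=80, Au⁺: 78 e⁻, Z=79. Sn⁴⁺ < Pb⁴⁺ (same group, period 5 vs 6); Pb⁴⁺ < Tl³⁺ (both 78 e⁻, Z=82>81); Tl³⁺ < Hg²⁺ (isoelectronic, higher Z=81 is smaller); Hg²⁺ < Au⁺ (isoelectronic, higher Z=80 is smaller).
Overall: Sn⁴⁺ < Pb⁴⁺ < Tl³⁺ < Hg²⁺ < Au⁺. Au⁺ has 4 below it and 0 above. Count: 0.

0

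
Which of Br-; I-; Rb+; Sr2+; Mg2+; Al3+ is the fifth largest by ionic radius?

Electron counts and nuclear charges: Al3+ (Z=13, 10 e⁻), Mg2+ (Z=12, 10 e⁻), Sr2+ (Z=38, 36 e⁻), Rb+ (Z=37, 36 e⁻), Br- (Z=35, 36 e⁻), I- (Z=53, 54 e⁻). Al3+ < Mg2+ (isoelectronic, higher Z=13 is smaller); Mg2+ < Sr2+ (same group, 2 shells fewer); Sr2+ < Rb+ (isoelectronic, higher Z=38 is smaller); Rb+ < Br- (isoelectronic, higher Z=37 is smaller); Br- < I- (same group, 1 shell fewer).
So the order is Al3+ < Mg2+ < Sr2+ < Rb+ < Br- < I-; the 5th-largest ion is Mg2+.

Mg2+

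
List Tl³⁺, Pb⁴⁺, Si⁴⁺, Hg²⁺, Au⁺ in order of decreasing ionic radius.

Tabulating Z and e⁻: Si⁴⁺: 10 e⁻, Z=14, Pb⁴⁺: 78 e⁻, Z=82, Tl³⁺: 78 e⁻, Z=81, Hg²⁺: 78 e⁻, Z=80, Au⁺: 78 e⁻, Z=79. Si⁴⁺ < Pb⁴⁺ (same group, 3 shells fewer); Pb⁴⁺ < Tl³⁺ (isoelectronic, higher Z=82 is smaller); Tl³⁺ < Hg²⁺ (isoelectronic, higher Z=81 is smaller); Hg²⁺ < Au⁺ (isoelectronic, higher Z=80 is smaller).

Au⁺ > Hg²⁺ > Tl³⁺ > Pb⁴⁺ > Si⁴⁺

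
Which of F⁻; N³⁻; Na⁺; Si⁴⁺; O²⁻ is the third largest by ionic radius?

Isoelectronic series (10 e⁻ each). Size is set by nuclear charge: more protons means a smaller ion. Si⁴⁺ (Z=14), Na⁺ (Z=11), F⁻ (Z=9), O²⁻ (Z=8), N³⁻ (Z=7).
Ordering: Si⁴⁺ < Na⁺ < F⁻ < O²⁻ < N³⁻. The third largest is F⁻.

F⁻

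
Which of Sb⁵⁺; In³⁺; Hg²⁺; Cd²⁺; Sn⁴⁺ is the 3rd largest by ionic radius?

In³⁺

First list Z and electron count for each: Sb⁵⁺: 46 e⁻, Z=51, Sn⁴⁺: 46 e⁻, Z=50, In³⁺: 46 e⁻, Z=49, Cd²⁺: 46 e⁻, Z=48, Hg²⁺: 78 e⁻, Z=80. Sb⁵⁺ < Sn⁴⁺ (both 46 e⁻, Z=51>50); Sn⁴⁺ < In³⁺ (isoelectronic, higher Z=50 is smaller); In³⁺ < Cd²⁺ (both 46 e⁻, Z=49>48); Cd²⁺ < Hg²⁺ (same group, 1 shell fewer).
Full ascending order: Sb⁵⁺ < Sn⁴⁺ < In³⁺ < Cd²⁺ < Hg²⁺. Counting from the largest, position 3 is In³⁺.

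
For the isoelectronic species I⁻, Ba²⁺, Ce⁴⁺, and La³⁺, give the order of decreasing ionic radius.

I⁻ > Ba²⁺ > La³⁺ > Ce⁴⁺

All of these have 54 electrons (isoelectronic). With the same electron cloud, the ion with the most protons pulls it in tightest. Nuclear charges: Ce⁴⁺ (Z=58), La³⁺ (Z=57), Ba²⁺ (Z=56), I⁻ (Z=53). Highest Z is smallest.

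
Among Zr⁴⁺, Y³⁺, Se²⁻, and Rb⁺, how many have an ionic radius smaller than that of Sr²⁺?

These species are isoelectronic with 36 electrons. The only difference is the number of protons: Zr⁴⁺ (Z=40), Y³⁺ (Z=39), Sr²⁺ (Z=38), Rb⁺ (Z=37), Se²⁻ (Z=34). The strongest nuclear pull (Zr⁴⁺) gives the smallest ion.
Placing each against Sr²⁺: smaller — Zr⁴⁺, Y³⁺; larger — Rb⁺, Se²⁻. That's 2.

2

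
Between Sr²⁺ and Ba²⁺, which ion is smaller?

Sr²⁺

These ions sit in one column with identical charge. Each step down the periodic table adds a principal shell, increasing the radius.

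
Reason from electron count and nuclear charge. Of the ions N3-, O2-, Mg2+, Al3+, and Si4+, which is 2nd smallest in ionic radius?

Isoelectronic series (10 e⁻ each). Size is set by nuclear charge: more protons means a smaller ion. Si4+ (Z=14), Al3+ (Z=13), Mg2+ (Z=12), O2- (Z=8), N3- (Z=7).
Ordering: Si4+ < Al3+ < Mg2+ < O2- < N3-. The 2nd smallest is Al3+.

Al3+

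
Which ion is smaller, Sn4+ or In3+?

Each ion has 46 electrons. The ranking follows nuclear charge in reverse — greater Z gives a smaller radius. Sn4+ (Z=50), In3+ (Z=49).

Sn4+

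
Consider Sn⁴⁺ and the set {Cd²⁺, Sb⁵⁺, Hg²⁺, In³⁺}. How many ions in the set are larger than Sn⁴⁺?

Sb⁵⁺: 46 e⁻, Z=51, Sn⁴⁺: 46 e⁻, Z=50, In³⁺: 46 e⁻, Z=49, Cd²⁺: 46 e⁻, Z=48, Hg²⁺: 78 e⁻, Z=80. Sb⁵⁺ < Sn⁴⁺ (both 46 e⁻, Z=51>50); Sn⁴⁺ < In³⁺ (isoelectronic, higher Z=50 is smaller); In³⁺ < Cd²⁺ (isoelectronic, higher Z=49 is smaller); Cd²⁺ < Hg²⁺ (same group, 1 shell fewer).
Overall: Sb⁵⁺ < Sn⁴⁺ < In³⁺ < Cd²⁺ < Hg²⁺. Sn⁴⁺ has 1 below it and 3 above. So 3 are larger.

3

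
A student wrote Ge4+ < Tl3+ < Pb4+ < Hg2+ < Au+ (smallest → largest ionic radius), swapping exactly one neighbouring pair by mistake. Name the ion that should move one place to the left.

Pb4+

Compare adjacent ions: Pb4+ and Tl3+ share 78 electrons; the higher nuclear charge on Pb (Z=82) contracts it more, so Pb4+ < Tl3+ — yet in this increasing list Tl3+ sits before Pb4+. Nothing else is reversed, so Pb4+ should move one place to the left.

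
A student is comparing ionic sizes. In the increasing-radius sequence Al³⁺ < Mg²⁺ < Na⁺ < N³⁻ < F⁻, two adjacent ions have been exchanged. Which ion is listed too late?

F⁻

Check each adjacent pair. N³⁻ and F⁻ are reversed: they are isoelectronic (10 e⁻) and F has more protons than N (9 vs 7), making F⁻ smaller. No other neighbouring pair contradicts the periodic trends, so F⁻ is the ion listed too late.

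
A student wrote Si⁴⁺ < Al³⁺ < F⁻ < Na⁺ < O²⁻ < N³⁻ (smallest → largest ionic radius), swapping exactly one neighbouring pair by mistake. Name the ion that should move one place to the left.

Scanning neighbour by neighbour, only F⁻/Na⁺ violates a trend: both have 10 electrons but Z(Na)=11 > Z(F)=9, so Na⁺ should be the smaller of the two. That makes Na⁺ the one sitting a position late relative to where it belongs.

Na⁺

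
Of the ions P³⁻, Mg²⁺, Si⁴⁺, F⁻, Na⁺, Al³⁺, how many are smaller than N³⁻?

5

Electron counts and nuclear charges: Si⁴⁺ has 10 e⁻ (Z=14), Al³⁺ has 10 e⁻ (Z=13), Mg²⁺ has 10 e⁻ (Z=12), Na⁺ has 10 e⁻ (Z=11), F⁻ has 10 e⁻ (Z=9), N³⁻ has 10 e⁻ (Z=7), P³⁻ has 18 e⁻ (Z=15). Si⁴⁺ < Al³⁺ (isoelectronic, higher Z=14 is smaller); Al³⁺ < Mg²⁺ (isoelectronic, higher Z=13 is smaller); Mg²⁺ < Na⁺ (both 10 e⁻, Z=12>11); Na⁺ < F⁻ (isoelectronic, higher Z=11 is smaller); F⁻ < N³⁻ (isoelectronic, higher Z=9 is smaller); N³⁻ < P³⁻ (same group, period 2 vs 3).
Overall: Si⁴⁺ < Al³⁺ < Mg²⁺ < Na⁺ < F⁻ < N³⁻ < P³⁻. N³⁻ has 5 below it and 1 above. Count: 5.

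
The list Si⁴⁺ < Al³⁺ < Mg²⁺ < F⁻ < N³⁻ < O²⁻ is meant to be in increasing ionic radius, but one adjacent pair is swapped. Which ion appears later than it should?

O²⁻

The pair N³⁻, O²⁻ is the wrong way round — they are isoelectronic (10 e⁻) and O has more protons than N (8 vs 7), making O²⁻ smaller. All other adjacent pairs agree with periodic trends, so O²⁻ is the misplaced ion.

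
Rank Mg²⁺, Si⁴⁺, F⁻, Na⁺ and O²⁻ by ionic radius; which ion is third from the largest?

Each ion has 10 electrons. The ranking follows nuclear charge in reverse — greater Z gives a smaller radius. Si⁴⁺ (Z=14), Mg²⁺ (Z=12), Na⁺ (Z=11), F⁻ (Z=9), O²⁻ (Z=8).
That gives Si⁴⁺ < Mg²⁺ < Na⁺ < F⁻ < O²⁻. From the largest end, number 3 is Na⁺.

Na⁺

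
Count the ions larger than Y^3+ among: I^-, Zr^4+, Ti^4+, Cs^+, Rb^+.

Tabulating Z and e⁻: Ti^4+ has 18 e⁻ (Z=22), Zr^4+ has 36 e⁻ (Z=40), Y^3+ has 36 e⁻ (Z=39), Rb^+ has 36 e⁻ (Z=37), Cs^+ has 54 e⁻ (Z=55), I^- has 54 e⁻ (Z=53). Ti^4+ < Zr^4+ (same group, 1 shell fewer); Zr^4+ < Y^3+ (isoelectronic, higher Z=40 is smaller); Y^3+ < Rb^+ (isoelectronic, higher Z=39 is smaller); Rb^+ < Cs^+ (same group, period 5 vs 6); Cs^+ < I^- (both 54 e⁻, Z=55>53).
Relative to Y^3+, the ions that are larger are Rb^+, Cs^+, I^-. That's 3.

3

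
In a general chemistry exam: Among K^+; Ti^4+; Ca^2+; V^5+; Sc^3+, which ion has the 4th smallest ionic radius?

All of these have 18 electrons (isoelectronic). With the same electron cloud, the ion with the most protons pulls it in tightest. Nuclear charges: V^5+ (Z=23), Ti^4+ (Z=22), Sc^3+ (Z=21), Ca^2+ (Z=20), K^+ (Z=19). Highest Z is smallest.
So the order is V^5+ < Ti^4+ < Sc^3+ < Ca^2+ < K^+; the 4th-smallest ion is Ca^2+.

Ca^2+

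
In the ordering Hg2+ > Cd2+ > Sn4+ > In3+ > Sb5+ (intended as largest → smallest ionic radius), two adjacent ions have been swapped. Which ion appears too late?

Scanning neighbour by neighbour, only Sn4+/In3+ violates a trend: they are isoelectronic (46 e⁻) and Sn has more protons than In (50 vs 49), making Sn4+ smaller. That makes In3+ the one sitting a position late relative to where it belongs.

In3+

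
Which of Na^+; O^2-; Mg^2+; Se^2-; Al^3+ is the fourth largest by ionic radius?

Mg^2+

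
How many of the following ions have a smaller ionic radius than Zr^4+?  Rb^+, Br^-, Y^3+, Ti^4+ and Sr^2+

Work out protons and electrons: Ti^4+: 18 e⁻, Z=22, Zr^4+: 36 e⁻, Z=40, Y^3+: 36 e⁻, Z=39, Sr^2+: 36 e⁻, Z=38, Rb^+: 36 e⁻, Z=37, Br^-: 36 e⁻, Z=35. Ti^4+ < Zr^4+ (same group, 1 shell fewer); Zr^4+ < Y^3+ (isoelectronic, higher Z=40 is smaller); Y^3+ < Sr^2+ (isoelectronic, higher Z=39 is smaller); Sr^2+ < Rb^+ (both 36 e⁻, Z=38>37); Rb^+ < Br^- (both 36 e⁻, Z=37>35).
Overall: Ti^4+ < Zr^4+ < Y^3+ < Sr^2+ < Rb^+ < Br^-. Zr^4+ has 1 below it and 4 above. That's 1.

1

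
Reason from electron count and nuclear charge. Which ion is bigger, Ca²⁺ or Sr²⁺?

All are in the same group with charge +2. Radius grows down the group as n (the outermost shell) increases.

Sr²⁺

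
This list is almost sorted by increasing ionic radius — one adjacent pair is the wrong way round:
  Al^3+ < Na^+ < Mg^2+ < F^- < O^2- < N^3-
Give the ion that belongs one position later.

Scanning neighbour by neighbour, only Na^+/Mg^2+ violates a trend: both have 10 electrons but Z(Mg)=12 > Z(Na)=11, so Mg^2+ should be the smaller of the two. That makes Na^+ the one sitting a position early relative to where it belongs.

Na^+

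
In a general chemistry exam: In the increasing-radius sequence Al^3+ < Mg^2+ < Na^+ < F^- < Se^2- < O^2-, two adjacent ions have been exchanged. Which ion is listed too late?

The pair Se^2-, O^2- is the wrong way round — same group and charge — period 2 sits above period 4, so O^2- is smaller. All other adjacent pairs agree with periodic trends, so O^2- is the misplaced ion.

O^2-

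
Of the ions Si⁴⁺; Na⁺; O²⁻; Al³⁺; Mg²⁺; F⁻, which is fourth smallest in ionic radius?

Each ion has 10 electrons. The ranking follows nuclear charge in reverse — greater Z gives a smaller radius. Si⁴⁺ (Z=14), Al³⁺ (Z=13), Mg²⁺ (Z=12), Na⁺ (Z=11), F⁻ (Z=9), O²⁻ (Z=8).
That gives Si⁴⁺ < Al³⁺ < Mg²⁺ < Na⁺ < F⁻ < O²⁻. From the smallest end, number 4 is Na⁺.

Na⁺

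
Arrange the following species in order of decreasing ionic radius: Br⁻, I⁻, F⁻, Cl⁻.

I⁻ > Br⁻ > Cl⁻ > F⁻

All are in the same group with charge -1. Radius grows down the group as n (the outermost shell) increases.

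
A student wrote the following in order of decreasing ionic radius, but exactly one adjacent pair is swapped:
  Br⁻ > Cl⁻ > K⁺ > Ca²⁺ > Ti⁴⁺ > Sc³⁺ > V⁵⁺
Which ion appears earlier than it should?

The pair Ti⁴⁺, Sc³⁺ is the wrong way round — they are isoelectronic (18 e⁻) and Ti has more protons than Sc (22 vs 21), making Ti⁴⁺ smaller. All other adjacent pairs agree with periodic trends, so Ti⁴⁺ is the misplaced ion.

Ti⁴⁺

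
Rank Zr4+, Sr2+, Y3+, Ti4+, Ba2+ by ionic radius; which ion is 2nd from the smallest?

Electron counts and nuclear charges: Ti4+: 18 e⁻, Z=22, Zr4+: 36 e⁻, Z=40, Y3+: 36 e⁻, Z=39, Sr2+: 36 e⁻, Z=38, Ba2+: 54 e⁻, Z=56. Ti4+ < Zr4+ (same group, 1 shell fewer); Zr4+ < Y3+ (both 36 e⁻, Z=40>39); Y3+ < Sr2+ (both 36 e⁻, Z=39>38); Sr2+ < Ba2+ (same group, 1 shell fewer).
So the order is Ti4+ < Zr4+ < Y3+ < Sr2+ < Ba2+; the 2nd-smallest ion is Zr4+.

Zr4+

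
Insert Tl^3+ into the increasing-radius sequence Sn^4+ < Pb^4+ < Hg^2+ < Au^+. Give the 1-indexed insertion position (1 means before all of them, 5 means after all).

3

Electron counts and nuclear charges: Sn^4+: 46 e⁻, Z=50, Pb^4+: 78 e⁻, Z=82, Tl^3+: 78 e⁻, Z=81, Hg^2+: 78 e⁻, Z=80, Au^+: 78 e⁻, Z=79. Sn^4+ < Pb^4+ (same group, 1 shell fewer); Pb^4+ < Tl^3+ (both 78 e⁻, Z=82>81); Tl^3+ < Hg^2+ (isoelectronic, higher Z=81 is smaller); Hg^2+ < Au^+ (isoelectronic, higher Z=80 is smaller).
The complete sequence is Sn^4+ < Pb^4+ < Tl^3+ < Hg^2+ < Au^+. Tl^3+ sits at position 3.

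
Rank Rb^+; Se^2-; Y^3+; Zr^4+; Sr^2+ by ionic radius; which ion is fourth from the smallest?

Rb^+

All of these have 36 electrons (isoelectronic). With the same electron cloud, the ion with the most protons pulls it in tightest. Nuclear charges: Zr^4+ (Z=40), Y^3+ (Z=39), Sr^2+ (Z=38), Rb^+ (Z=37), Se^2- (Z=34). Highest Z is smallest.
So the order is Zr^4+ < Y^3+ < Sr^2+ < Rb^+ < Se^2-; the 4th-smallest ion is Rb^+.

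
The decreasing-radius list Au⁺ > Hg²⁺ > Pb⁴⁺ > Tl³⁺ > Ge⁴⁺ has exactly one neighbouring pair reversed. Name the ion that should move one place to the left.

Tl³⁺

Compare adjacent ions: both have 78 electrons but Z(Pb)=82 > Z(Tl)=81, so Pb⁴⁺ should be the smaller of the two — yet in this decreasing list Pb⁴⁺ sits before Tl³⁺. Nothing else is reversed, so Tl³⁺ should move one place to the left.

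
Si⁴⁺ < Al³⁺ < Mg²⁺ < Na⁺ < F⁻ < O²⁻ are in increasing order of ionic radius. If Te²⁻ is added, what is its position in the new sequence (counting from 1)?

7

First list Z and electron count for each: Si⁴⁺: 10 e⁻, Z=14, Al³⁺: 10 e⁻, Z=13, Mg²⁺: 10 e⁻, Z=12, Na⁺: 10 e⁻, Z=11, F⁻: 10 e⁻, Z=9, O²⁻: 10 e⁻, Z=8, Te²⁻: 54 e⁻, Z=52. Si⁴⁺ < Al³⁺ (isoelectronic, higher Z=14 is smaller); Al³⁺ < Mg²⁺ (isoelectronic, higher Z=13 is smaller); Mg²⁺ < Na⁺ (isoelectronic, higher Z=12 is smaller); Na⁺ < F⁻ (isoelectronic, higher Z=11 is smaller); F⁻ < O²⁻ (isoelectronic, higher Z=9 is smaller); O²⁻ < Te²⁻ (same group, period 2 vs 5).
Merged order: Si⁴⁺ < Al³⁺ < Mg²⁺ < Na⁺ < F⁻ < O²⁻ < Te²⁻ — Te²⁻ is number 7.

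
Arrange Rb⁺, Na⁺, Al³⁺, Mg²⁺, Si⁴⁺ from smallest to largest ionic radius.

Si⁴⁺ < Al³⁺ < Mg²⁺ < Na⁺ < Rb⁺

Work out protons and electrons: Si⁴⁺ has 10 e⁻ (Z=14), Al³⁺ has 10 e⁻ (Z=13), Mg²⁺ has 10 e⁻ (Z=12), Na⁺ has 10 e⁻ (Z=11), Rb⁺ has 36 e⁻ (Z=37). Si⁴⁺ < Al³⁺ (isoelectronic, higher Z=14 is smaller); Al³⁺ < Mg²⁺ (isoelectronic, higher Z=13 is smaller); Mg²⁺ < Na⁺ (isoelectronic, higher Z=12 is smaller); Na⁺ < Rb⁺ (same group, period 3 vs 5).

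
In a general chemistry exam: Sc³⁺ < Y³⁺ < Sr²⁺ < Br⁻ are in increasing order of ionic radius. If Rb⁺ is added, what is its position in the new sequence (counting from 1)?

Electron counts and nuclear charges: Sc³⁺ has 18 e⁻ (Z=21), Y³⁺ has 36 e⁻ (Z=39), Sr²⁺ has 36 e⁻ (Z=38), Rb⁺ has 36 e⁻ (Z=37), Br⁻ has 36 e⁻ (Z=35). Sc³⁺ < Y³⁺ (same group, period 4 vs 5); Y³⁺ < Sr²⁺ (isoelectronic, higher Z=39 is smaller); Sr²⁺ < Rb⁺ (isoelectronic, higher Z=38 is smaller); Rb⁺ < Br⁻ (isoelectronic, higher Z=37 is smaller).
Merged order: Sc³⁺ < Y³⁺ < Sr²⁺ < Rb⁺ < Br⁻ — Rb⁺ is number 4.

4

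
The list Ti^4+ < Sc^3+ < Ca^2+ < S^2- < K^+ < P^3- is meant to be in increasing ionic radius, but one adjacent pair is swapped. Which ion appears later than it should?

K^+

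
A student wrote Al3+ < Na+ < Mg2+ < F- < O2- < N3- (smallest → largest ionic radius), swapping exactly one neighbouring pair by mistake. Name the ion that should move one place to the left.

Mg2+

The pair Na+, Mg2+ is the wrong way round — they are isoelectronic (10 e⁻) and Mg has more protons than Na (12 vs 11), making Mg2+ smaller. All other adjacent pairs agree with periodic trends, so Mg2+ is the misplaced ion.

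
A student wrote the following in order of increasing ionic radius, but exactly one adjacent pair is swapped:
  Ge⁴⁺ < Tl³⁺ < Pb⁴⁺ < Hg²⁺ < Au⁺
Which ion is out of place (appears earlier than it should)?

Tl³⁺

Scanning neighbour by neighbour, only Tl³⁺/Pb⁴⁺ violates a trend: they are isoelectronic (78 e⁻) and Pb has more protons than Tl (82 vs 81), making Pb⁴⁺ smaller. That makes Tl³⁺ the one sitting a position early relative to where it belongs.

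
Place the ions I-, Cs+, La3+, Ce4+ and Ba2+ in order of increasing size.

Ce4+ < La3+ < Ba2+ < Cs+ < I-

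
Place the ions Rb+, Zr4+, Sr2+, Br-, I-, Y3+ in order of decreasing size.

I- > Br- > Rb+ > Sr2+ > Y3+ > Zr4+

Tabulating Z and e⁻: Zr4+ has 36 e⁻ (Z=40), Y3+ has 36 e⁻ (Z=39), Sr2+ has 36 e⁻ (Z=38), Rb+ has 36 e⁻ (Z=37), Br- has 36 e⁻ (Z=35), I- has 54 e⁻ (Z=53). Zr4+ < Y3+ (isoelectronic, higher Z=40 is smaller); Y3+ < Sr2+ (isoelectronic, higher Z=39 is smaller); Sr2+ < Rb+ (both 36 e⁻, Z=38>37); Rb+ < Br- (both 36 e⁻, Z=37>35); Br- < I- (same group, 1 shell fewer).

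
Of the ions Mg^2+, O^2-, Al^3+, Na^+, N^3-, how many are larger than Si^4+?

These species are isoelectronic with 10 electrons. The only difference is the number of protons: Si^4+ (Z=14), Al^3+ (Z=13), Mg^2+ (Z=12), Na^+ (Z=11), O^2- (Z=8), N^3- (Z=7). The strongest nuclear pull (Si^4+) gives the smallest ion.
Overall: Si^4+ < Al^3+ < Mg^2+ < Na^+ < O^2- < N^3-. Si^4+ has 0 below it and 5 above. Count: 5.

5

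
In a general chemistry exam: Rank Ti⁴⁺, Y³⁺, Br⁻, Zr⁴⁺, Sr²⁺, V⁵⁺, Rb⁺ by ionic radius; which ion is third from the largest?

Sr²⁺

Tabulating Z and e⁻: V⁵⁺ has 18 e⁻ (Z=23), Ti⁴⁺ has 18 e⁻ (Z=22), Zr⁴⁺ has 36 e⁻ (Z=40), Y³⁺ has 36 e⁻ (Z=39), Sr²⁺ has 36 e⁻ (Z=38), Rb⁺ has 36 e⁻ (Z=37), Br⁻ has 36 e⁻ (Z=35). V⁵⁺ < Ti⁴⁺ (isoelectronic, higher Z=23 is smaller); Ti⁴⁺ < Zr⁴⁺ (same group, period 4 vs 5); Zr⁴⁺ < Y³⁺ (both 36 e⁻, Z=40>39); Y³⁺ < Sr²⁺ (isoelectronic, higher Z=39 is smaller); Sr²⁺ < Rb⁺ (both 36 e⁻, Z=38>37); Rb⁺ < Br⁻ (isoelectronic, higher Z=37 is smaller).
Ordering: V⁵⁺ < Ti⁴⁺ < Zr⁴⁺ < Y³⁺ < Sr²⁺ < Rb⁺ < Br⁻. The third largest is Sr²⁺.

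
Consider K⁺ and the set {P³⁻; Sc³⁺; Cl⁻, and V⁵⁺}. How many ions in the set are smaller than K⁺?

2

Isoelectronic series (18 e⁻ each). Size is set by nuclear charge: more protons means a smaller ion. V⁵⁺ (Z=23), Sc³⁺ (Z=21), K⁺ (Z=19), Cl⁻ (Z=17), P³⁻ (Z=15).
Ordering all of them (including K⁺) by radius gives V⁵⁺ < Sc³⁺ < K⁺ < Cl⁻ < P³⁻. So 2 are smaller.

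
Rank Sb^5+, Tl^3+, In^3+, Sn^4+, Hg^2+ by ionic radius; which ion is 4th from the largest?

Work out protons and electrons: Sb^5+ has 46 e⁻ (Z=51), Sn^4+ has 46 e⁻ (Z=50), In^3+ has 46 e⁻ (Z=49), Tl^3+ has 78 e⁻ (Z=81), Hg^2+ has 78 e⁻ (Z=80). Sb^5+ < Sn^4+ (both 46 e⁻, Z=51>50); Sn^4+ < In^3+ (isoelectronic, higher Z=50 is smaller); In^3+ < Tl^3+ (same group, period 5 vs 6); Tl^3+ < Hg^2+ (isoelectronic, higher Z=81 is smaller).
Full ascending order: Sb^5+ < Sn^4+ < In^3+ < Tl^3+ < Hg^2+. Counting from the largest, position 4 is Sn^4+.

Sn^4+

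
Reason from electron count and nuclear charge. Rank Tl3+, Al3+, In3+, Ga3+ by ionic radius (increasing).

Al3+ < Ga3+ < In3+ < Tl3+

Same group, same charge. Going down the group adds an extra shell of electrons, so the ion gets larger: Al3+ is highest in the group and smallest.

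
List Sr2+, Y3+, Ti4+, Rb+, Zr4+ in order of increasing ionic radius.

Ti4+ < Zr4+ < Y3+ < Sr2+ < Rb+

Tabulating Z and e⁻: Ti4+ has 18 e⁻ (Z=22), Zr4+ has 36 e⁻ (Z=40), Y3+ has 36 e⁻ (Z=39), Sr2+ has 36 e⁻ (Z=38), Rb+ has 36 e⁻ (Z=37). Ti4+ < Zr4+ (same group, 1 shell fewer); Zr4+ < Y3+ (both 36 e⁻, Z=40>39); Y3+ < Sr2+ (both 36 e⁻, Z=39>38); Sr2+ < Rb+ (both 36 e⁻, Z=38>37).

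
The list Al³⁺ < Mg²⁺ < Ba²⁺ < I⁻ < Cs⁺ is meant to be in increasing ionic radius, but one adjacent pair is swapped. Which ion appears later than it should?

Cs⁺

Scanning neighbour by neighbour, only I⁻/Cs⁺ violates a trend: they are isoelectronic (54 e⁻) and Cs has more protons than I (55 vs 53), making Cs⁺ smaller. That makes Cs⁺ the one sitting a position late relative to where it belongs.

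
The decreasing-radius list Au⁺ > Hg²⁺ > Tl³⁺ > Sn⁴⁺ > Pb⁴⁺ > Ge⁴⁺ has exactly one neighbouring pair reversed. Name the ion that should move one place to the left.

Pb⁴⁺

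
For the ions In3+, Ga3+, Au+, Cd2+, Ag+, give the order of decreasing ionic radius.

Au+ > Ag+ > Cd2+ > In3+ > Ga3+

First list Z and electron count for each: Ga3+ has 28 e⁻ (Z=31), In3+ has 46 e⁻ (Z=49), Cd2+ has 46 e⁻ (Z=48), Ag+ has 46 e⁻ (Z=47), Au+ has 78 e⁻ (Z=79). Ga3+ < In3+ (same group, 1 shell fewer); In3+ < Cd2+ (isoelectronic, higher Z=49 is smaller); Cd2+ < Ag+ (both 46 e⁻, Z=48>47); Ag+ < Au+ (same group, period 5 vs 6).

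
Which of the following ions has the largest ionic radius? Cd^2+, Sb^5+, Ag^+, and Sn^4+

Isoelectronic series (46 e⁻ each). Size is set by nuclear charge: more protons means a smaller ion. Sb^5+ (Z=51), Sn^4+ (Z=50), Cd^2+ (Z=48), Ag^+ (Z=47).

Ag^+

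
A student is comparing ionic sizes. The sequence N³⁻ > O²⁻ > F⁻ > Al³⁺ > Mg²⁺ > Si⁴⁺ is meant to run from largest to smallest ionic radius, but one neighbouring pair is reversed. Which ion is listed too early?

The pair Al³⁺, Mg²⁺ is the wrong way round — both have 10 electrons but Z(Al)=13 > Z(Mg)=12, so Al³⁺ should be the smaller of the two. All other adjacent pairs agree with periodic trends, so Al³⁺ is the misplaced ion.

Al³⁺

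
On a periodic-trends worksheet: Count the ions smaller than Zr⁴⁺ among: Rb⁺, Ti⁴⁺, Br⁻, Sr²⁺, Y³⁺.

1

Work out protons and electrons: Ti⁴⁺ (Z=22, 18 e⁻), Zr⁴⁺ (Z=40, 36 e⁻), Y³⁺ (Z=39, 36 e⁻), Sr²⁺ (Z=38, 36 e⁻), Rb⁺ (Z=37, 36 e⁻), Br⁻ (Z=35, 36 e⁻). Ti⁴⁺ < Zr⁴⁺ (same group, 1 shell fewer); Zr⁴⁺ < Y³⁺ (both 36 e⁻, Z=40>39); Y³⁺ < Sr²⁺ (both 36 e⁻, Z=39>38); Sr²⁺ < Rb⁺ (both 36 e⁻, Z=38>37); Rb⁺ < Br⁻ (isoelectronic, higher Z=37 is smaller).
Relative to Zr⁴⁺, the ions that are smaller are Ti⁴⁺. Count: 1.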